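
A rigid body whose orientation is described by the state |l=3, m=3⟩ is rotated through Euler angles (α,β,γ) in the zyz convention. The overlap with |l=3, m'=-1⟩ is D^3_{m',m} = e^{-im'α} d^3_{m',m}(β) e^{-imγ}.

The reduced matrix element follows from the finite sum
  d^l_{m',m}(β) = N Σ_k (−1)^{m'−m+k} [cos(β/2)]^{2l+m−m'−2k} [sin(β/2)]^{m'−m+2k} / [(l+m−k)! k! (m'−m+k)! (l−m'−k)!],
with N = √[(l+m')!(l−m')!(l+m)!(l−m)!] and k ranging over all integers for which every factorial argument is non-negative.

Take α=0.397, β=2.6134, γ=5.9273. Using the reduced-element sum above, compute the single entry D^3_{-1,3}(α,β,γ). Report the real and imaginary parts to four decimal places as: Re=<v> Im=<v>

Re=0.0243 Im=0.2279

Split into d^3_{-1,3}(β=2.6134) × two z-phases.
c=cos(2.613400/2)=0.261037, s=sin(2.613400/2)=0.965329; N=√[2·24·720·1]=185.903201
The bounds max(0,m−m')=4 and min(l+m,l−m')=4 give 1 term
  k=4: (−1)^0·185.9032/(48)·0.2610^2·0.9653^4 = +0.229166
d^3_{-1,3}(2.6134) = +0.229166
Attach z-rotation phases: D = e^{-i(-1)(0.3970)}·(+0.229166)·e^{-i(3)(5.9273)} = +0.024278+0.227877i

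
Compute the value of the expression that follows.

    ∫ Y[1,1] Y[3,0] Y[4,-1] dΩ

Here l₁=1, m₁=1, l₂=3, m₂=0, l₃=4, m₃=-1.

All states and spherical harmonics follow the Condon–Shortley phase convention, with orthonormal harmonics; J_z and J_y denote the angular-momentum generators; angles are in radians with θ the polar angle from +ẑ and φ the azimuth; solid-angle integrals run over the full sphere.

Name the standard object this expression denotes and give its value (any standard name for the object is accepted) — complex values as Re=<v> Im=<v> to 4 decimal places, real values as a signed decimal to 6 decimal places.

This is a Gaunt coefficient — the integral of a triple product of spherical harmonics over the sphere.
m-sum 0 ✓  L=8 even ✓  2≤4≤4 ✓
Π(2lᵢ+1) = 3×7×9 = 189
triangle coeff Δ(1,3,4) = 1/252
Σ_t [0,0]: t=0:+1/36 = 1/36
(3j)²=4/63 [(1 3 4; 0 0 0)], sign=+1
Σ_t [0,0]: t=0:+1/72 = 1/72
(3j)²=5/126 [(1 3 4; 1 0 -1)], sign=-1
⇒ 4πI² = 10/21
I = (-1)√(10/21/(4π)) = -0.19466390

Gaunt coefficient, -0.194664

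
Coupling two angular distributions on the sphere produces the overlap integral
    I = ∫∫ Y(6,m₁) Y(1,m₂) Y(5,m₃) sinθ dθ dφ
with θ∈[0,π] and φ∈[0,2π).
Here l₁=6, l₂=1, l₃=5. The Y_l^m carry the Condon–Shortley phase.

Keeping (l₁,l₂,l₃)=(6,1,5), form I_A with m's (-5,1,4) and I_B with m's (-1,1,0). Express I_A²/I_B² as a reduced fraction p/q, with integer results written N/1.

55/21

Shared (l₁,l₂,l₃)=(6,1,5): N and (l;000)² cancel in I_A²/I_B².
A: Δ = 2!·10!·0!/13! = 1/858; Racah Σ t=2..2: t=2:+1/725760 = 1/725760; ⇒ 3j(6 1 5; -5 1 4)² = 5/78, sgn -1
B: Δ = 2!·10!·0!/13! = 1/858; Racah Σ t=2..2: t=2:+1/28800 = 1/28800; ⇒ 3j(6 1 5; -1 1 0)² = 7/286, sgn -1
I_A²/I_B² = (5/78)/(7/286) = 55/21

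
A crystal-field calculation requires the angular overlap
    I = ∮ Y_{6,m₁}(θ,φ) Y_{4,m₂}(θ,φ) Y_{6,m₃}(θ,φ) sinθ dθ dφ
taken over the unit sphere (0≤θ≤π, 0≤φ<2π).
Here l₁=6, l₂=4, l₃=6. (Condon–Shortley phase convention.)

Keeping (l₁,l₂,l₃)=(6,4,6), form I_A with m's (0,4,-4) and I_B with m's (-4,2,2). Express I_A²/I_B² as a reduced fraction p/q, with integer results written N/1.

Same 6,4,6: normalisation and zero-m 3j drop out of the ratio.
A: Δ: 4! 8! 4! / 17! → 1/15315300; sum: t=4:+1/829440 = 1/829440; 3j²(6 4 6; 0 4 -4) = Δ·Π!·Σ² = 35/2431  (sign +1)
B: Δ: 4! 8! 4! / 17! → 1/15315300; sum: t=2:+1/3870720 t=3:−1/181440 t=4:+1/138240 = 23/11612160; 3j²(6 4 6; -4 2 2) = Δ·Π!·Σ² = 529/204204  (sign +1)
I_A²/I_B² = (35/2431)/(529/204204) = 2940/529

2940/529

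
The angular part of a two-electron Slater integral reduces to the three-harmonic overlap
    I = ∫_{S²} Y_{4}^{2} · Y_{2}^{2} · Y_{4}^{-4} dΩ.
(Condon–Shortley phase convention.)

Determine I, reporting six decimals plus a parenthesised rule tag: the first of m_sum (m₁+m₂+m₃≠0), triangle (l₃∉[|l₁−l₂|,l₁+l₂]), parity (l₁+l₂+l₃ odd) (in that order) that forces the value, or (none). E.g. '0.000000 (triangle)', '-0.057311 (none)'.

Checks pass: Σm=0; 10 even; l₃=4∈[2,6].
(2·4+1)(2·2+1)(2·4+1) = 405
Δ: 2! 6! 2! / 11! → 1/13860
sum: t=0:+1/192 t=1:−1/36 t=2:+1/192 = -5/288
3j²(4 2 4; 0 0 0) = Δ·Π!·Σ² = 20/693  (sign -1)
sum: t=2:+1/2880 = 1/2880
3j²(4 2 4; 2 2 -4) = Δ·Π!·Σ² = 2/165  (sign +1)
combine: 4πI² = 405·20/693·2/165 = 120/847
take √, sign -1: I = -0.10618031
No selection rule forces the value: the integral is nonzero (none).

-0.106180 (none)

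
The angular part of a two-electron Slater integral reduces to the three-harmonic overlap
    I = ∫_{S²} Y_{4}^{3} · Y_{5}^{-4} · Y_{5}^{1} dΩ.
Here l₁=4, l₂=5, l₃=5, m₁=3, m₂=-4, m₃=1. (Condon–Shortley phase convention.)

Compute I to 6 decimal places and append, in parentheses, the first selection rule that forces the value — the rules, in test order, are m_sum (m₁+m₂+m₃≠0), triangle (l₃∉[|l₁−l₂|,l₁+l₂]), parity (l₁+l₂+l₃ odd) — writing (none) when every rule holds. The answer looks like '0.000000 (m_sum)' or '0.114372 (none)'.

m-sum 0 ✓  L=14 even ✓  1≤5≤9 ✓
Π(2lᵢ+1) = 9×11×11 = 1089
triangle coeff Δ(4,5,5) = 1/3153150
Σ_t [0,4]: t=0:+1/69120 t=1:−1/1728 t=2:+1/576 t=3:−1/1728 t=4:+1/69120 = 7/11520
(3j)²=2/143 [(4 5 5; 0 0 0)], sign=-1
Σ_t [0,1]: t=0:+1/17280 t=1:−1/103680 = 1/20736
(3j)²=10/429 [(4 5 5; 3 -4 1)], sign=+1
⇒ 4πI² = 60/169
I = (-1)√(60/169/(4π)) = -0.16808437
No selection rule forces the value: the integral is nonzero (none).

-0.168084 (none)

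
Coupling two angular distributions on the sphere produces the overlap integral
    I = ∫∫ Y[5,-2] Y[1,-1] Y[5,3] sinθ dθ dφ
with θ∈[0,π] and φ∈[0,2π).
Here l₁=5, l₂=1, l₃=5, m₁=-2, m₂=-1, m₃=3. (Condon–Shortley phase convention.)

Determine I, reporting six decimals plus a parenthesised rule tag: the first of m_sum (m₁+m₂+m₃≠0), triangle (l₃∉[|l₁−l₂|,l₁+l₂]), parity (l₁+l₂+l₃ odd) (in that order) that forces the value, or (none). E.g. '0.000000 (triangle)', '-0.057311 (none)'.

Σlᵢ=11 odd — θ-integrand is odd under cosθ→−cosθ; I=0

0.000000 (parity)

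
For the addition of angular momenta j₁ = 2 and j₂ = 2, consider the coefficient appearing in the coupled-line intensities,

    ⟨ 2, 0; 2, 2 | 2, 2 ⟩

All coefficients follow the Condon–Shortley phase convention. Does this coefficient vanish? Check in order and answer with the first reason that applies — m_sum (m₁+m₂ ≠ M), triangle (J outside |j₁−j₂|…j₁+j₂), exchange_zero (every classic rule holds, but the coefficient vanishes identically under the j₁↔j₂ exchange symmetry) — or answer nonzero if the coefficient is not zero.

nonzero

m-sum: m₁+m₂ = 0+2 = 2, M = 2  ✓
triangle: |j₁−j₂| = 0 ≤ J = 2 ≤ j₁+j₂ = 4  ✓
exchange: j₁≠j₂ or m₁≠m₂ — the exchange symmetry imposes no constraint here
value check: CG = +√(2/7) = +0.534522 ≠ 0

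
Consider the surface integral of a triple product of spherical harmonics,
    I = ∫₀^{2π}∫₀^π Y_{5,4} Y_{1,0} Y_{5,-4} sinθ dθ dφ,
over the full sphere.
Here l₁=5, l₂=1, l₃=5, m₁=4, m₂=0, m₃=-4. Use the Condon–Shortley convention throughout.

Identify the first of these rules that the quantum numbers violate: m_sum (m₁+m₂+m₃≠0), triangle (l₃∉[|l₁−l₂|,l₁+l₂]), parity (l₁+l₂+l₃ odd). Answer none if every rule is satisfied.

Σmᵢ = 0  ✓
l₃∈[|l₁−l₂|,l₁+l₂]=[4,6], have l₃=5  ✓
Σlᵢ = 11 ⇒ odd  ✗

parity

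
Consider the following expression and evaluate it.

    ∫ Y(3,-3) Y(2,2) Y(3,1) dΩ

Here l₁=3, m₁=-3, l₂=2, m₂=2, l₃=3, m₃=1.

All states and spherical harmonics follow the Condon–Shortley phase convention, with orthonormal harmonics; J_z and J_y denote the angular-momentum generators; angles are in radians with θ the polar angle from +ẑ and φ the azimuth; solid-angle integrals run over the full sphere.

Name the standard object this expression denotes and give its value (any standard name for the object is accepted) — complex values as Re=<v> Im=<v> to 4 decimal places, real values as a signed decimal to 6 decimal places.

Gaunt coefficient, +0.132981

This is a Gaunt coefficient — the integral of a triple product of spherical harmonics over the sphere.
m-sum 0 ✓  L=8 even ✓  1≤3≤5 ✓
Π(2lᵢ+1) = 7×5×7 = 245
triangle coeff Δ(3,2,3) = 1/3780
Σ_t [0,2]: t=0:+1/24 t=1:−1/4 t=2:+1/24 = -1/6
(3j)²=4/105 [(3 2 3; 0 0 0)], sign=+1
Σ_t [2,2]: t=2:+1/96 = 1/96
(3j)²=1/42 [(3 2 3; -3 2 1)], sign=+1
⇒ 4πI² = 2/9
I = (+1)√(2/9/(4π)) = 0.13298076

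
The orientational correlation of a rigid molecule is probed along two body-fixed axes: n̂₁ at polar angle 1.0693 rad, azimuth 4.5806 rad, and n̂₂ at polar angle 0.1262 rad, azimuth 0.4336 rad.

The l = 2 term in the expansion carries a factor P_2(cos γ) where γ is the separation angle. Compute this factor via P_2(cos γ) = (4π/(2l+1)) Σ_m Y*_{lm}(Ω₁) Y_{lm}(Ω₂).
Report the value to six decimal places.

-0.238181

Addition theorem: P_2(cos γ) = (4π/5) Σ_m Y*_{lm}(Ω₁) Y_{lm}(Ω₂), m = −2…2:
  m=-2: Y*=-0.286745+0.077380i  Y=+0.003959-0.004666i  product -0.000774+0.001644i
  m=-1: Y*=-0.042794-0.322838i  Y=+0.087537-0.040528i  product -0.016830-0.026526i
  m=+0: Y*=-0.096722-0.000000i  Y=+0.615794+0.000000i  product -0.059561-0.000000i
  m=+1: Y*=+0.042794-0.322838i  Y=-0.087537-0.040528i  product -0.016830+0.026526i
  m=+2: Y*=-0.286745-0.077380i  Y=+0.003959+0.004666i  product -0.000774-0.001644i
Total Σ_m = -0.094769-0.000000i. Multiply by 2.513274: -0.238181-0.000000i. P_2(cos γ) = -0.238181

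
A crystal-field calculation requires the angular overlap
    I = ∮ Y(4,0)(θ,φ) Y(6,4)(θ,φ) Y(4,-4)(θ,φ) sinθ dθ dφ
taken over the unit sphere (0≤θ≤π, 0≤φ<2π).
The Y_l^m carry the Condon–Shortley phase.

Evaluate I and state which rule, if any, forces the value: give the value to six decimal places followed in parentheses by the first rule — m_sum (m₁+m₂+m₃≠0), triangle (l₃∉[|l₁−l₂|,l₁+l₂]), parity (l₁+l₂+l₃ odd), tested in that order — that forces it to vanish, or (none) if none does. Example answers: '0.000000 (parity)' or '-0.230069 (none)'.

Rules hold: Σm=0, L=14 even, 2≤4≤10.
N = 9·13·9 = 1053
Δ = 6!·2!·6!/15! = 1/1261260
Racah Σ t=2..4: t=2:+1/4608 t=3:−1/1296 t=4:+1/4608 = -7/20736
⇒ 3j(4 6 4; 0 0 0)² = 20/1287, sgn -1
Racah Σ t=4..4: t=4:+1/69120 = 1/69120
⇒ 3j(4 6 4; 0 4 -4)² = 4/143, sgn +1
4πI² = N·(3j₀)²·(3jₘ)² = 720/1573
I = -1·√(0.457724/4π) = -0.19085211
No selection rule forces the value: the integral is nonzero (none).

-0.190852 (none)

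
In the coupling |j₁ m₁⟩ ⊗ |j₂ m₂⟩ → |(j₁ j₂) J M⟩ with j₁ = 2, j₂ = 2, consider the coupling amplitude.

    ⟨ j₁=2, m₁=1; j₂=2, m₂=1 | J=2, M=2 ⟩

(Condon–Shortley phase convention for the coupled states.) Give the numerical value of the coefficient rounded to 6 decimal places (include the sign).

triangle: 2!*2!*2!/7! = 8/5040
(j±m)!: 3!*1!*3!*1!*4!*0! = 864
prefactor² = (2J+1)*Δ*N² = 48/7
  k=1: −1/(1!*1!*0!*2!*2!*0!) = -1/4
Σ = -1/4  ⇒  CG² = 48/7*(-1/4)² = 3/7
CG = −√(3/7) = -0.654654

-0.654654  (= −√(3/7))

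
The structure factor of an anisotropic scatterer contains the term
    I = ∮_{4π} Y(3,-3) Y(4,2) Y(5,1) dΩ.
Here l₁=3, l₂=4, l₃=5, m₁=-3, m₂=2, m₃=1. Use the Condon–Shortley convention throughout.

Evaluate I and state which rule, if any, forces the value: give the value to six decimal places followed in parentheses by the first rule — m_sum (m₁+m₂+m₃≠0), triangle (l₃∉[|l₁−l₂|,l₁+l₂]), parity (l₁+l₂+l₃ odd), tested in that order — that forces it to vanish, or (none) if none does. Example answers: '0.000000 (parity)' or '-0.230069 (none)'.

Checks pass: Σm=0; 12 even; l₃=5∈[1,7].
(2·3+1)(2·4+1)(2·5+1) = 693
Δ: 2! 4! 6! / 13! → 1/180180
sum: t=0:+1/576 t=1:−1/144 t=2:+1/576 = -1/288
3j²(3 4 5; 0 0 0) = Δ·Π!·Σ² = 20/1001  (sign +1)
sum: t=2:+1/2304 = 1/2304
3j²(3 4 5; -3 2 1) = Δ·Π!·Σ² = 75/4004  (sign +1)
combine: 4πI² = 693·20/1001·75/4004 = 3375/13013
take √, sign +1: I = 0.14366244
No selection rule forces the value: the integral is nonzero (none).

0.143662 (none)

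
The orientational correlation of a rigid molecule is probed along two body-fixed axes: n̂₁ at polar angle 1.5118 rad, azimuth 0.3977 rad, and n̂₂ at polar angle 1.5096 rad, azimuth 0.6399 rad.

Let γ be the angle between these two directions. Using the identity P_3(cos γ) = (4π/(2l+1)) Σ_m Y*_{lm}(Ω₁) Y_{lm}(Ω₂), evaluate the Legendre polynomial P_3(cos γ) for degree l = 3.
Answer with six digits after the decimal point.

Addition theorem: P_3(cos γ) = (4π/7) Σ_m Y*_{lm}(Ω₁) Y_{lm}(Ω₂), m = −3…3:
  m=-3: (+0.153062+0.385796i) × (-0.141836-0.389888i) = +0.128707-0.114397i  (running Σ = +0.128707-0.114397i)
  m=-2: (+0.042034+0.042884i) × (+0.017865-0.059651i) = +0.003309-0.001741i  (running Σ = +0.132016-0.116138i)
  m=-1: (-0.292269-0.122778i) × (-0.253916+0.189012i) = +0.097418-0.024067i  (running Σ = +0.229435-0.140205i)
  m=0: (-0.065627-0.000000i) × (-0.068041+0.000000i) = +0.004465+0.000000i  (running Σ = +0.233900-0.140205i)
  m=1: (+0.292269-0.122778i) × (+0.253916+0.189012i) = +0.097418+0.024067i  (running Σ = +0.331318-0.116138i)
  m=2: (+0.042034-0.042884i) × (+0.017865+0.059651i) = +0.003309+0.001741i  (running Σ = +0.334627-0.114397i)
  m=3: (-0.153062+0.385796i) × (+0.141836-0.389888i) = +0.128707+0.114397i  (running Σ = +0.463335+0.000000i)
Σ over m = +0.463335+0.000000i; ×(4π/7) → +0.831776+0.000000i. Real part: 0.831776

0.831776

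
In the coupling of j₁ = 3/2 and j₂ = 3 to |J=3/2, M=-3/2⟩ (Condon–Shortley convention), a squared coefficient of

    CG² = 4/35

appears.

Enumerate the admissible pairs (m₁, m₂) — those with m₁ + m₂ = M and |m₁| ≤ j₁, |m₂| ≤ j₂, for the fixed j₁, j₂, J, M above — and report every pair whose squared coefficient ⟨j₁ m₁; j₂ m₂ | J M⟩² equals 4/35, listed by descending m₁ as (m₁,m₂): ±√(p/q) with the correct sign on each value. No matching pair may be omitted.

(-1/2,-1): +√(4/35)

Admissible pairs with m₁+m₂ = M = -3/2: (-3/2,0), (-1/2,-1), (1/2,-2), (3/2,-3)
  (m₁,m₂)=(3/2,-3): CG² = 4/7, CG = +√(4/7)
  (m₁,m₂)=(1/2,-2): CG² = 2/7, CG = −√(2/7)
  (m₁,m₂)=(-1/2,-1): CG² = 4/35, CG = +√(4/35)   ← matches the target
  (m₁,m₂)=(-3/2,0): CG² = 1/35, CG = −√(1/35)
Pairs with CG² = 4/35: (-1/2,-1): +√(4/35)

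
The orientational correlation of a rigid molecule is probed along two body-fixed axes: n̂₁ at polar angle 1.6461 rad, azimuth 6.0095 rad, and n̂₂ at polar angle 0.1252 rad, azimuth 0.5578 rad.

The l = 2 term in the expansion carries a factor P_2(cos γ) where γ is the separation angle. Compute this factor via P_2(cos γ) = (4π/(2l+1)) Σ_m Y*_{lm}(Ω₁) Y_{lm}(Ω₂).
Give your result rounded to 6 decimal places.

-0.499872

Term-by-term m-sum for l=2 (normalisation 4π/5 = 2.513274):
  [-2]  conj(Y_{2,-2})(Ω₁) = (0.327971, -0.199896) ; Y_{2,-2}(Ω₂) = (0.002648, -0.005410) ; Δ = (-0.000213, -0.002304)
  [-1]  conj(Y_{2,-1})(Ω₁) = (-0.055799, 0.015664) ; Y_{2,-1}(Ω₂) = (0.081207, -0.050664) ; Δ = (-0.003738, 0.004099)
  [+0]  conj(Y_{2,0})(Ω₁) = (-0.310036, -0.000000) ; Y_{2,0}(Ω₂) = (0.616029, 0.000000) ; Δ = (-0.190991, -0.000000)
  [+1]  conj(Y_{2,1})(Ω₁) = (0.055799, 0.015664) ; Y_{2,1}(Ω₂) = (-0.081207, -0.050664) ; Δ = (-0.003738, -0.004099)
  [+2]  conj(Y_{2,2})(Ω₁) = (0.327971, 0.199896) ; Y_{2,2}(Ω₂) = (0.002648, 0.005410) ; Δ = (-0.000213, 0.002304)
Accumulated sum (-0.198893, 0.000000); after 4π/(2l+1) scaling, (-0.499872, 0.000000) ⇒ P_2 = -0.499872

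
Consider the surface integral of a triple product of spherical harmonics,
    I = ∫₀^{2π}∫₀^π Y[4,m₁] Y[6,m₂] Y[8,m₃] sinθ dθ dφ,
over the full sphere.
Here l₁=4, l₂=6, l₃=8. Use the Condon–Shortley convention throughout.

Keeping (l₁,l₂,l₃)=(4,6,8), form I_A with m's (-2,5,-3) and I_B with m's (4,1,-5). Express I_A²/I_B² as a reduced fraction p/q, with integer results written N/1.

Same 4,6,8: normalisation and zero-m 3j drop out of the ratio.
A: Δ: 2! 6! 10! / 19! → 1/23279256; sum: t=1:−1/435456000 t=2:+1/34836480 = 23/870912000; 3j²(4 6 8; -2 5 -3) = Δ·Π!·Σ² = 5819/705432  (sign -1)
B: Δ: 2! 6! 10! / 19! → 1/23279256; sum: t=0:+1/43545600 = 1/43545600; 3j²(4 6 8; 4 1 -5) = Δ·Π!·Σ² = 20/969  (sign -1)
I_A²/I_B² = (5819/705432)/(20/969) = 5819/14560

5819/14560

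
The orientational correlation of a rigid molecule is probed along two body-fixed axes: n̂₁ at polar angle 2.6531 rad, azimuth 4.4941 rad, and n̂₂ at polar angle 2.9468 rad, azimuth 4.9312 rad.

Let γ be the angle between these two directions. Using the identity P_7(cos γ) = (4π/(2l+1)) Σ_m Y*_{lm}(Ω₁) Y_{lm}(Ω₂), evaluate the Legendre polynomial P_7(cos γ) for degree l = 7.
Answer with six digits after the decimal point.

-0.005826

Term-by-term m-sum for l=7 (normalisation 4π/15 = 0.837758):
  [-7]  conj(Y_{7,-7})(Ω₁) = +0.002505+0.000107i ; Y_{7,-7}(Ω₂) = -0.000005-0.000000i ; Δ = -0.000000-0.000000i
  [-6]  conj(Y_{7,-6})(Ω₁) = +0.004555-0.017051i ; Y_{7,-6}(Ω₂) = +0.000025-0.000093i ; Δ = -0.000001-0.000001i
  [-5]  conj(Y_{7,-5})(Ω₁) = -0.067714-0.035197i ; Y_{7,-5}(Ω₂) = +0.001020+0.000527i ; Δ = -0.000051-0.000072i
  [-4]  conj(Y_{7,-4})(Ω₁) = -0.144112+0.171918i ; Y_{7,-4}(Ω₂) = -0.006161+0.007381i ; Δ = -0.000381-0.002123i
  [-3]  conj(Y_{7,-3})(Ω₁) = +0.268014+0.349016i ; Y_{7,-3}(Ω₂) = -0.035235-0.045735i ; Δ = +0.006519-0.024555i
  [-2]  conj(Y_{7,-2})(Ω₁) = +0.445990-0.208102i ; Y_{7,-2}(Ω₂) = +0.216735-0.101406i ; Δ = +0.075559-0.090329i
  [-1]  conj(Y_{7,-1})(Ω₁) = -0.017463-0.078725i ; Y_{7,-1}(Ω₂) = +0.131246+0.590211i ; Δ = +0.044172-0.020639i
  [+0]  conj(Y_{7,0})(Ω₁) = +0.442731-0.000000i ; Y_{7,0}(Ω₂) = -0.584075+0.000000i ; Δ = -0.258588+0.000000i
  [+1]  conj(Y_{7,1})(Ω₁) = +0.017463-0.078725i ; Y_{7,1}(Ω₂) = -0.131246+0.590211i ; Δ = +0.044172+0.020639i
  [+2]  conj(Y_{7,2})(Ω₁) = +0.445990+0.208102i ; Y_{7,2}(Ω₂) = +0.216735+0.101406i ; Δ = +0.075559+0.090329i
  [+3]  conj(Y_{7,3})(Ω₁) = -0.268014+0.349016i ; Y_{7,3}(Ω₂) = +0.035235-0.045735i ; Δ = +0.006519+0.024555i
  [+4]  conj(Y_{7,4})(Ω₁) = -0.144112-0.171918i ; Y_{7,4}(Ω₂) = -0.006161-0.007381i ; Δ = -0.000381+0.002123i
  [+5]  conj(Y_{7,5})(Ω₁) = +0.067714-0.035197i ; Y_{7,5}(Ω₂) = -0.001020+0.000527i ; Δ = -0.000051+0.000072i
  [+6]  conj(Y_{7,6})(Ω₁) = +0.004555+0.017051i ; Y_{7,6}(Ω₂) = +0.000025+0.000093i ; Δ = -0.000001+0.000001i
  [+7]  conj(Y_{7,7})(Ω₁) = -0.002505+0.000107i ; Y_{7,7}(Ω₂) = +0.000005-0.000000i ; Δ = -0.000000+0.000000i
Total Σ_m = -0.006954+0.000000i. Multiply by 0.837758: -0.005826+0.000000i. P_7(cos γ) = -0.005826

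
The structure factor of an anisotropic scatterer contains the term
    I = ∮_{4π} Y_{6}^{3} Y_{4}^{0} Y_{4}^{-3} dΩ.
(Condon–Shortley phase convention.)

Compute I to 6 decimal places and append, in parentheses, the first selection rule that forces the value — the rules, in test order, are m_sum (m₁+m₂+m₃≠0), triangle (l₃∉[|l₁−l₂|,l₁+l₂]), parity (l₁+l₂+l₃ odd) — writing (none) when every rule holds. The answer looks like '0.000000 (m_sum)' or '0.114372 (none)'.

0.123195 (none)

Checks pass: Σm=0; 14 even; l₃=4∈[2,10].
(2·6+1)(2·4+1)(2·4+1) = 1053
Δ: 6! 6! 2! / 15! → 1/1261260
sum: t=2:+1/4608 t=3:−1/1296 t=4:+1/4608 = -7/20736
3j²(6 4 4; 0 0 0) = Δ·Π!·Σ² = 20/1287  (sign -1)
sum: t=2:+1/11520 t=3:−1/25920 = 1/20736
3j²(6 4 4; 3 0 -3) = Δ·Π!·Σ² = 5/429  (sign -1)
combine: 4πI² = 1053·20/1287·5/429 = 300/1573
take √, sign +1: I = 0.12319450
No selection rule forces the value: the integral is nonzero (none).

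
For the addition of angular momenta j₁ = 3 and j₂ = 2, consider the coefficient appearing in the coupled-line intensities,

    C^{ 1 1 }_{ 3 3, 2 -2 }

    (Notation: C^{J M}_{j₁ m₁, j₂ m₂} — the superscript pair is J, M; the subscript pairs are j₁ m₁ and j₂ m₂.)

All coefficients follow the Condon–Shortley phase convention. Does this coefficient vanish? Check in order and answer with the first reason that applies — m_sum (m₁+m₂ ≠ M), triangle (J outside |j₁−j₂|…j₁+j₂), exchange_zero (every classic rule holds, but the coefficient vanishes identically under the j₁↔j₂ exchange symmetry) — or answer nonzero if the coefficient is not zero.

nonzero

m-sum: m₁+m₂ = 3+(-2) = 1, M = 1  ✓
triangle: |j₁−j₂| = 1 ≤ J = 1 ≤ j₁+j₂ = 5  ✓
exchange: j₁≠j₂ or m₁≠m₂ — the exchange symmetry imposes no constraint here
value check: CG = +√(3/7) = +0.654654 ≠ 0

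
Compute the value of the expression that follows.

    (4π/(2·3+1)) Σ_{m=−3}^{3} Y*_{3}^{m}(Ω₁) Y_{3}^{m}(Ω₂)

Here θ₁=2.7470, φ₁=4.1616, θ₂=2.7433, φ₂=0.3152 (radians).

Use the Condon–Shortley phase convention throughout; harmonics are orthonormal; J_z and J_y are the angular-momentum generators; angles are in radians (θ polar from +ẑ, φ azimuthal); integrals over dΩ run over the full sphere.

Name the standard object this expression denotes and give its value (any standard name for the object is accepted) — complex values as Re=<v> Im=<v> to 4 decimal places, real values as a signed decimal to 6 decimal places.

Legendre polynomial (addition theorem), -0.103892

This sum is the spherical-harmonic addition theorem: it equals the Legendre polynomial P_l(cos γ) of the angle γ between the two directions.
Term-by-term m-sum for l=3 (normalisation 4π/7 = 1.795196):
  m=-3: (0.02363 - 0.00193j) × (0.01425 - 0.01974j) = 0.00030 - 0.00049j  (running Σ = 0.00030 - 0.00049j)
  m=-2: (0.06305 - 0.12436j) × (-0.11446 + 0.08353j) = 0.00317 + 0.01950j  (running Σ = 0.00347 + 0.01901j)
  m=-1: (-0.21204 - 0.34524j) × (0.38705 - 0.12620j) = -0.12564 - 0.10686j  (running Σ = -0.12217 - 0.08786j)
  m=0: (-0.43443 + 0.00000j) × (-0.42923 + 0.00000j) = 0.18647 + 0.00000j  (running Σ = 0.06430 - 0.08786j)
  m=1: (0.21204 - 0.34524j) × (-0.38705 - 0.12620j) = -0.12564 + 0.10686j  (running Σ = -0.06134 + 0.01901j)
  m=2: (0.06305 + 0.12436j) × (-0.11446 - 0.08353j) = 0.00317 - 0.01950j  (running Σ = -0.05817 - 0.00049j)
  m=3: (-0.02363 - 0.00193j) × (-0.01425 - 0.01974j) = 0.00030 + 0.00049j  (running Σ = -0.05787 - 0.00000j)
Accumulated sum -0.05787 - 0.00000j; after 4π/(2l+1) scaling, -0.10389 - 0.00000j ⇒ P_3 = -0.103892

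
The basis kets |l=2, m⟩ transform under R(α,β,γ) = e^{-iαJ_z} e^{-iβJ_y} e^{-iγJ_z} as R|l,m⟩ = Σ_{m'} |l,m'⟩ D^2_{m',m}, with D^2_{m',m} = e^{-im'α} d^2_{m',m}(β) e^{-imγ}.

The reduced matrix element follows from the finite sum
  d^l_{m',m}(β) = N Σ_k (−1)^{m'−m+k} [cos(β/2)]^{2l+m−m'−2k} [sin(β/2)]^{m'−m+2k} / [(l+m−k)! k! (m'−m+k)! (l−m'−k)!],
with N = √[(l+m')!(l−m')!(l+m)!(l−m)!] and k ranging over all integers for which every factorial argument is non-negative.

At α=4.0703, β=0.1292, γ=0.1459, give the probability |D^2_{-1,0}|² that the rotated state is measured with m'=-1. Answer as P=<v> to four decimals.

P=0.0245

Split into d^2_{-1,0}(β=0.1292) × two z-phases.
With c≡cos(β/2)=0.997914 and s≡sin(β/2)=0.064555, N=[1·6·2·2]^{1/2}=4.898979
The bounds max(0,m−m')=1 and min(l+m,l−m')=2 give 2 terms
  k=1: (−1)^0·4.8990/(2)·0.9979^3·0.0646^1 = +0.157140
  k=2: (−1)^1·4.8990/(2)·0.9979^1·0.0646^3 = -0.000658
d^2_{-1,0}(0.1292) = +0.157140 -0.000658 = +0.156482
|D^2_{-1,0}|² = |d^2_{-1,0}(β)|² = (+0.156482)² = 0.024487 (the z-rotation phases have unit modulus)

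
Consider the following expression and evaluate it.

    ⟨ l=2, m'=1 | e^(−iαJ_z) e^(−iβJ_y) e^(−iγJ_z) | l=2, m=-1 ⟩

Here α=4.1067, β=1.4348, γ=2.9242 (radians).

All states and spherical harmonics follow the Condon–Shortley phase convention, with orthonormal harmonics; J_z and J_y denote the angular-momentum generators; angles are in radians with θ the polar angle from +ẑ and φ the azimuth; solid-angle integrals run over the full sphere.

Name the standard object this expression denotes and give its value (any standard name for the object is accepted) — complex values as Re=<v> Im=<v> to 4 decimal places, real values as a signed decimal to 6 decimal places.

Wigner D-matrix element, Re=0.2080 Im=-0.5085

This is a Wigner D-matrix element — the rotation-matrix element ⟨l m'| R(α,β,γ) |l m⟩ in the angular-momentum basis.
First d^2_{1,-1}(β=1.4348), then the phase factors e^{-i(1)α} and e^{-i(-1)γ}:
With c≡cos(β/2)=0.753518 and s≡sin(β/2)=0.657428, N=[6·1·1·6]^{1/2}=6.000000
Admissible k: 0..1 (factorial args all ≥0)
  k=0: (−1)^2·6.0000/(2)·0.7535^2·0.6574^2 = +0.736214
  k=1: (−1)^3·6.0000/(6)·0.7535^0·0.6574^4 = -0.186807
d^2_{1,-1}(1.4348) = +0.736214 -0.186807 = +0.549407
D = (-0.569329+0.822110i)·(+0.549407)·(-0.976463+0.215684i) = +0.208012-0.508507i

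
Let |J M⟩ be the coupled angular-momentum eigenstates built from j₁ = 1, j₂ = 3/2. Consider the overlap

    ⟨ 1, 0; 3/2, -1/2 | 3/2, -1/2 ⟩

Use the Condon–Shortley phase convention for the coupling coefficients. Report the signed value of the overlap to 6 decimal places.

+√(1/15) = +0.258199

√[4·1!1!2!/5! · 1!1!1!2!1!2!] = √(4/15)
  +(−1)^0/∏(0,1,1,1,0,1)! = 1  (running 1)
  +(−1)^1/∏(1,0,0,0,1,2)! = -1/2  (running 1/2)
⟨..|..⟩ = √(4/15)·(1/2) = +0.258199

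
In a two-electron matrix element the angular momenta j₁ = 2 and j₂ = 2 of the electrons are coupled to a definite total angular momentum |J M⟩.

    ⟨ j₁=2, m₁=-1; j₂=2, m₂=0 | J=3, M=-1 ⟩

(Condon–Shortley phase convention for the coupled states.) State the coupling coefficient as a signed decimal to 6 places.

−√(1/5) = -0.447214

j₁+j₂−J=1  J+j₁−j₂=3  J−j₁+j₂=3  j₁+j₂+J+1=8
(j₁±m₁, j₂±m₂, J±M) = (1,3,2,2,2,4)
P² = 36/5
sum k=0..1:
  [0] +1/12 = 1/12
  [1] −1/4 = -1/4
S = -1/6
C² = P²·S² = 1/5 ; C = -0.447214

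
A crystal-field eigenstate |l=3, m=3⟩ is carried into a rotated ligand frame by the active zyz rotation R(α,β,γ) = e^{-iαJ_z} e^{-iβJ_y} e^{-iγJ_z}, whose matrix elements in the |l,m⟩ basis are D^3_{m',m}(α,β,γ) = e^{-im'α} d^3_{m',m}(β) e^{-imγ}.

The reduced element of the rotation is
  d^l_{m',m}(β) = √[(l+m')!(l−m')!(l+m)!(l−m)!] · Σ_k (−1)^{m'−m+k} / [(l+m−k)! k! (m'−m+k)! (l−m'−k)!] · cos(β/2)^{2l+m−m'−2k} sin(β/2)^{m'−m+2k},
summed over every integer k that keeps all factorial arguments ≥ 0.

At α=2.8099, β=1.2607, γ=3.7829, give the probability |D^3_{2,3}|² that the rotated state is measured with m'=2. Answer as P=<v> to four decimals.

D^3_{2,3}(2.8099,1.2607,3.7829) = e^{-i·2·2.8099}·d^3_{2,3}(1.2607)·e^{-i·3·3.7829}. Compute d first:
With c≡cos(β/2)=0.807821 and s≡sin(β/2)=0.589428, N=[120·1·720·1]^{1/2}=293.938769
Admissible k: 1..1 (factorial args all ≥0)
  k=1: (−1)^0·293.9388/(120)·0.8078^5·0.5894^1 = +0.496687
d^3_{2,3}(1.2607) = +0.496687
|D^3_{2,3}|² = |d^3_{2,3}(β)|² = (+0.496687)² = 0.246698 (the z-rotation phases have unit modulus)

P=0.2467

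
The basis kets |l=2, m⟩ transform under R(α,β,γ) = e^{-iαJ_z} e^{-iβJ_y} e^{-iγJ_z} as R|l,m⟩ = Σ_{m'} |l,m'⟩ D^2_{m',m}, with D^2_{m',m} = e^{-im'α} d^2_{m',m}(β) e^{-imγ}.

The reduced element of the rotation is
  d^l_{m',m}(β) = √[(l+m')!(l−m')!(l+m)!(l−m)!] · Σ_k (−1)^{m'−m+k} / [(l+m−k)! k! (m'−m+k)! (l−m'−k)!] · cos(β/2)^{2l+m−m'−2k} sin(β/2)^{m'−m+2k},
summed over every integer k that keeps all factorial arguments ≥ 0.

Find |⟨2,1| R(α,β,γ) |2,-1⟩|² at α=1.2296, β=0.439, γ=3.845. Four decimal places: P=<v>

D^2_{1,-1}(1.2296,0.4390,3.8450) = e^{-i·1·1.2296}·d^2_{1,-1}(0.4390)·e^{-i·-1·3.8450}. Compute d first:
Half-angle: c=0.976006, s=0.217742. N=√(6·1·1·6)=6.000000
Admissible k: 0..1 (factorial args all ≥0)
  k=0: (−1)^2·6.0000/(2)·0.9760^2·0.2177^2 = +0.135491
  k=1: (−1)^3·6.0000/(6)·0.9760^0·0.2177^4 = -0.002248
d^2_{1,-1}(0.4390) = +0.135491 -0.002248 = +0.133243
|D^2_{1,-1}|² = |d^2_{1,-1}(β)|² = (+0.133243)² = 0.017754 (the z-rotation phases have unit modulus)

P=0.0178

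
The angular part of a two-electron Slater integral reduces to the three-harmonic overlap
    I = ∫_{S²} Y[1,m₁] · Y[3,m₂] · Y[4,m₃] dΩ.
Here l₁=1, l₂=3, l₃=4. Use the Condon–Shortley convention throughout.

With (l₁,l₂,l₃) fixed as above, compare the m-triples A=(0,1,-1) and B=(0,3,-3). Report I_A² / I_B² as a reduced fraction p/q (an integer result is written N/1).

Shared (l₁,l₂,l₃)=(1,3,4): N and (l;000)² cancel in I_A²/I_B².
A: Δ = 0!·2!·6!/9! = 1/252; Racah Σ t=0..0: t=0:+1/48 = 1/48; ⇒ 3j(1 3 4; 0 1 -1)² = 5/84, sgn -1
B: Δ = 0!·2!·6!/9! = 1/252; Racah Σ t=0..0: t=0:+1/720 = 1/720; ⇒ 3j(1 3 4; 0 3 -3)² = 1/36, sgn -1
I_A²/I_B² = (5/84)/(1/36) = 15/7

15/7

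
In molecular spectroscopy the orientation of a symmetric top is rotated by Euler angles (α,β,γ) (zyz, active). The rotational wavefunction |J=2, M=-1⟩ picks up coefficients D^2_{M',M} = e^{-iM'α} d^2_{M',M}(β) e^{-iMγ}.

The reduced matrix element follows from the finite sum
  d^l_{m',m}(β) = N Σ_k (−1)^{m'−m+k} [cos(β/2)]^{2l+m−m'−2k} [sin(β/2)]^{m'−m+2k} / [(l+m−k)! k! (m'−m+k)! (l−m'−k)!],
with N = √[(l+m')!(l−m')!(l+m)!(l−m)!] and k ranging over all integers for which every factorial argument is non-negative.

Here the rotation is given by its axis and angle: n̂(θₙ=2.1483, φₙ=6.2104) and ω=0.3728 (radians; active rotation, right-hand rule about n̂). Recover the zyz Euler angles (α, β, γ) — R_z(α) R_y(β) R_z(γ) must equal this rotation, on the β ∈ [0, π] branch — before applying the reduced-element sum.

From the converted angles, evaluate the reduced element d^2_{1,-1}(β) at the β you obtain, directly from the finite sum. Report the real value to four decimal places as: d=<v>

d=0.0700

Axis–angle → zyz. n̂ = (sinθₙcosφₙ, sinθₙsinφₙ, cosθₙ) = (+0.835610, -0.060928, -0.545934), ω = 0.3728.
R = I cosω + sinω [n̂]ₓ + (1−cosω) n̂n̂ᵀ gives
  R = [+0.979273, +0.195346, -0.053526; -0.202340, +0.931566, -0.302065; -0.009144, +0.306634, +0.951783]
β = atan2(√(R₁₃²+R₂₃²), R₃₃) = 0.311798; α = atan2(R₂₃, R₁₃) mod 2π = 4.537008; γ = atan2(R₃₂, −R₃₁) mod 2π = 1.540986
d^2_{1,-1}(β=0.3118) via the finite sum:
c=cos(0.311798/2)=0.987872, s=sin(0.311798/2)=0.155268; N=√[6·1·1·6]=6.000000
k∈{0,1} keeps every argument non-negative
  k=0: (−1)^2·6.0000/(2)·0.9879^2·0.1553^2 = +0.070581
  k=1: (−1)^3·6.0000/(6)·0.9879^0·0.1553^4 = -0.000581
d^2_{1,-1}(0.3118) = +0.070581 -0.000581 = +0.070000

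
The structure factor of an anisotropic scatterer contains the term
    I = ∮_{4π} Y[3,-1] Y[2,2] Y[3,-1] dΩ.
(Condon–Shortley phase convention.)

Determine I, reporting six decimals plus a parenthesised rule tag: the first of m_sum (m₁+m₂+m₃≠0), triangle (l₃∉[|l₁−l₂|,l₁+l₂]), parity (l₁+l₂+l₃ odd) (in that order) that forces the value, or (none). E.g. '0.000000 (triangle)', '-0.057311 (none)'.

Rules hold: Σm=0, L=8 even, 1≤3≤5.
N = 7·5·7 = 245
Δ = 2!·4!·2!/9! = 1/3780
Racah Σ t=0..2: t=0:+1/24 t=1:−1/4 t=2:+1/24 = -1/6
⇒ 3j(3 2 3; 0 0 0)² = 4/105, sgn +1
Racah Σ t=2..2: t=2:+1/16 = 1/16
⇒ 3j(3 2 3; -1 2 -1)² = 2/35, sgn +1
4πI² = N·(3j₀)²·(3jₘ)² = 8/15
I = +1·√(0.533333/4π) = 0.20601291
No selection rule forces the value: the integral is nonzero (none).

0.206013 (none)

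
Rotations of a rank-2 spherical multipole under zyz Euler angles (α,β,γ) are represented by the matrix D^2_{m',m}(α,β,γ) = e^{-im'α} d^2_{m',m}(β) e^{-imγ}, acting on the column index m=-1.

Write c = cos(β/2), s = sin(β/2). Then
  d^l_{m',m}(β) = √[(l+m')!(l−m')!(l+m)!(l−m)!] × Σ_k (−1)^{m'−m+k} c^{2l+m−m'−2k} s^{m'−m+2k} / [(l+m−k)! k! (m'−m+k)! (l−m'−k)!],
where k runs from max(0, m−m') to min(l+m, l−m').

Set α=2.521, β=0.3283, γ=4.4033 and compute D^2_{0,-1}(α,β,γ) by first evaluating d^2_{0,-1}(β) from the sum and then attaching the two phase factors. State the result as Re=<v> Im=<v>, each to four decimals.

Re=0.1137 Im=0.3561

Split into d^2_{0,-1}(β=0.3283) × two z-phases.
With c≡cos(β/2)=0.986558 and s≡sin(β/2)=0.163414, N=[2·2·1·6]^{1/2}=4.898979
Admissible k: 0..1 (factorial args all ≥0)
  k=0: (−1)^1·4.8990/(2)·0.9866^3·0.1634^1 = -0.384354
  k=1: (−1)^2·4.8990/(2)·0.9866^1·0.1634^3 = +0.010545
d^2_{0,-1}(0.3283) = -0.384354 +0.010545 = -0.373809
D = (+1.000000+0.000000i)·(-0.373809)·(-0.304191-0.952611i) = +0.113709+0.356094i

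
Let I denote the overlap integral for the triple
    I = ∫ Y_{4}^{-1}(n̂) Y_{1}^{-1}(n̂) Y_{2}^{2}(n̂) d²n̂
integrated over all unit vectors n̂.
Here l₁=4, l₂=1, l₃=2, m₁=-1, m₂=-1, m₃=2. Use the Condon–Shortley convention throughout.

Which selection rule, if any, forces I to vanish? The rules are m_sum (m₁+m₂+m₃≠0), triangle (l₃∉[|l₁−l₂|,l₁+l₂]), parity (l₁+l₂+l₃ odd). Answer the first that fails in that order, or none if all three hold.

triangle

m₁+m₂+m₃ = -1 − 1 + 2 = 0  ✓
triangle: need |l₁−l₂| ≤ l₃ ≤ l₁+l₂ = [3,5]; l₃=2 is outside  ✗
parity: l₁+l₂+l₃ = 7 is odd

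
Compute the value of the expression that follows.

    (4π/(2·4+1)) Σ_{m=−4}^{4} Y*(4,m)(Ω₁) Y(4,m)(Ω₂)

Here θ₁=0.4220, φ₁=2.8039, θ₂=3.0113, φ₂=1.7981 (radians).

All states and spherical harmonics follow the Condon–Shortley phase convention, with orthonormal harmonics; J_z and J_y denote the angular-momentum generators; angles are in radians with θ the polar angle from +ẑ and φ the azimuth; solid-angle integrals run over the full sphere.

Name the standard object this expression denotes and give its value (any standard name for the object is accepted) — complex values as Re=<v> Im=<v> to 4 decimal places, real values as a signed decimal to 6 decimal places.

Legendre polynomial (addition theorem), +0.073873

This sum is the spherical-harmonic addition theorem: it equals the Legendre polynomial P_l(cos γ) of the angle γ between the two directions.
Expand P_4 via completeness: Σ_{m} conj(Y_{4,m}) at Ω₁ times Y_{4,m} at Ω₂ —
  [-4]  conj(Y_{4,-4})(Ω₁) = (0.002718, -0.012154) ; Y_{4,-4}(Ω₂) = (0.000077, -0.000099) ; Δ = (-0.000001, -0.000001)
  [-3]  conj(Y_{4,-3})(Ω₁) = (-0.041525, 0.066571) ; Y_{4,-3}(Ω₂) = (-0.001716, -0.002113) ; Δ = (0.000212, -0.000026)
  [-2]  conj(Y_{4,-2})(Ω₁) = (0.211363, -0.169314) ; Y_{4,-2}(Ω₂) = (-0.029841, 0.014585) ; Δ = (-0.003838, 0.008135)
  [-1]  conj(Y_{4,-1})(Ω₁) = (-0.471286, 0.165489) ; Y_{4,-1}(Ω₂) = (0.053313, 0.230492) ; Δ = (-0.063269, -0.099805)
  [+0]  conj(Y_{4,0})(Ω₁) = (0.240620, -0.000000) ; Y_{4,0}(Ω₂) = (0.775912, 0.000000) ; Δ = (0.186700, 0.000000)
  [+1]  conj(Y_{4,1})(Ω₁) = (0.471286, 0.165489) ; Y_{4,1}(Ω₂) = (-0.053313, 0.230492) ; Δ = (-0.063269, 0.099805)
  [+2]  conj(Y_{4,2})(Ω₁) = (0.211363, 0.169314) ; Y_{4,2}(Ω₂) = (-0.029841, -0.014585) ; Δ = (-0.003838, -0.008135)
  [+3]  conj(Y_{4,3})(Ω₁) = (0.041525, 0.066571) ; Y_{4,3}(Ω₂) = (0.001716, -0.002113) ; Δ = (0.000212, 0.000026)
  [+4]  conj(Y_{4,4})(Ω₁) = (0.002718, 0.012154) ; Y_{4,4}(Ω₂) = (0.000077, 0.000099) ; Δ = (-0.000001, 0.000001)
Σ over m = (0.052907, 0.000000); ×(4π/9) → (0.073873, 0.000000). Real part: 0.073873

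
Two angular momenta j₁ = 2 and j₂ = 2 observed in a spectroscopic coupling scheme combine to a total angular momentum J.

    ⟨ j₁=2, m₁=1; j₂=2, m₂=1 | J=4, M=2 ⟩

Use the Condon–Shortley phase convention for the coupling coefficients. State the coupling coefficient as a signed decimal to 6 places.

+0.755929  (= +√(4/7))

j₁+j₂−J=0  J+j₁−j₂=4  J−j₁+j₂=4  j₁+j₂+J+1=9
(j₁±m₁, j₂±m₂, J±M) = (3,1,3,1,6,2)
P² = 5184/7
sum k=0..0:
  [0] +1/36 = 1/36
S = 1/36
C² = P²·S² = 4/7 ; C = +0.755929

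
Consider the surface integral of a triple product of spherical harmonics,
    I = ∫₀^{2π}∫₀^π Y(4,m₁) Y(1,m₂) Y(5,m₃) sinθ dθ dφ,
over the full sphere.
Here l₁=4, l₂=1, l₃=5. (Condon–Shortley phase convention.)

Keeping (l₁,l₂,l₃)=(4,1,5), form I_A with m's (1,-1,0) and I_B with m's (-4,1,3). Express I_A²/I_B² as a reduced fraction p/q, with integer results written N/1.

l's match ⇒ only the (l;m) 3-j factors differ between A and B.
A: triangle coeff Δ(4,1,5) = 1/495; Σ_t [0,0]: t=0:+1/1440 = 1/1440; (3j)²=2/99 [(4 1 5; 1 -1 0)], sign=-1
B: triangle coeff Δ(4,1,5) = 1/495; Σ_t [0,0]: t=0:+1/80640 = 1/80640; (3j)²=1/495 [(4 1 5; -4 1 3)], sign=+1
I_A²/I_B² = (2/99)/(1/495) = 10/1

10/1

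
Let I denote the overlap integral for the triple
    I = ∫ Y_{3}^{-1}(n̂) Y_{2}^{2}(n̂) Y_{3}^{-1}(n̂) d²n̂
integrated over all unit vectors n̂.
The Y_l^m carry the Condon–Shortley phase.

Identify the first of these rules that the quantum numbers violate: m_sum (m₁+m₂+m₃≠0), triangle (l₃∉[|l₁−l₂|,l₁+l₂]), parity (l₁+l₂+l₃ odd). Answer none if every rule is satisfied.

azimuthal sum: -1 + 2 − 1 = 0  ✓
1 ≤ 3 ≤ 5 (triangle on l)  ✓
L = 3 + 2 + 3 = 8 (even)  ✓

none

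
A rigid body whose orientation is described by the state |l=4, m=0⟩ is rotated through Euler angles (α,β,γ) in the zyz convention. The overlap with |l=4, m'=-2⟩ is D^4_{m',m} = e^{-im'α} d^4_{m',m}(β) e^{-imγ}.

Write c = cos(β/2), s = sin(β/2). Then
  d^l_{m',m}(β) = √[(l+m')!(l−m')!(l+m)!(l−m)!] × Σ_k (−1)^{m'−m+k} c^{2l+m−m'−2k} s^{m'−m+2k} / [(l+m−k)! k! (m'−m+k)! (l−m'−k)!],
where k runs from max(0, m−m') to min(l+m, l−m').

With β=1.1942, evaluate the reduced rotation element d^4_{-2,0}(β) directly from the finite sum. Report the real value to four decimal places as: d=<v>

d^4_{-2,0}(β=1.1942) via the finite sum:
Half-angle: c=0.826970, s=0.562247. N=√(2·720·24·24)=910.735966
Admissible k: 2..4 (factorial args all ≥0)
  k=2: (−1)^0·910.7360/(96)·0.8270^6·0.5622^2 = +0.959207
  k=3: (−1)^1·910.7360/(36)·0.8270^4·0.5622^4 = -1.182376
  k=4: (−1)^2·910.7360/(96)·0.8270^2·0.5622^6 = +0.204956
d^4_{-2,0}(1.1942) = +0.959207 -1.182376 +0.204956 = -0.018213

d=-0.0182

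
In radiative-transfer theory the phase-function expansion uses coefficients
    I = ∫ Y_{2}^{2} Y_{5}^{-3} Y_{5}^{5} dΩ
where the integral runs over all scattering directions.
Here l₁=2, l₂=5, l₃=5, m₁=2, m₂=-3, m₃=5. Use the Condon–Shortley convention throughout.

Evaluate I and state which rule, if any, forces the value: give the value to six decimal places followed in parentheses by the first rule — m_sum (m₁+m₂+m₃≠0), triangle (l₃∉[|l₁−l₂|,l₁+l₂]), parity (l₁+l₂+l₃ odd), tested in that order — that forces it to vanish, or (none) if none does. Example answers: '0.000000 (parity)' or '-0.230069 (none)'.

0.000000 (m_sum)

Σmᵢ = 4 ≠ 0, so the φ-integral vanishes; I = 0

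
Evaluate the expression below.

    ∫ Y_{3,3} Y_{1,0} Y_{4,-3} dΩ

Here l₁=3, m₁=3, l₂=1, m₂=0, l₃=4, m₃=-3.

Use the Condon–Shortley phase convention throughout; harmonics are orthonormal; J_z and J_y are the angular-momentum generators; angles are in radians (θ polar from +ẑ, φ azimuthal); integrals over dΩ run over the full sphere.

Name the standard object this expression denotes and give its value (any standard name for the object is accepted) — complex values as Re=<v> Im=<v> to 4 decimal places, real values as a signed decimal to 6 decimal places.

Gaunt coefficient, -0.162868

This is a Gaunt coefficient — the integral of a triple product of spherical harmonics over the sphere.
Checks pass: Σm=0; 8 even; l₃=4∈[2,4].
(2·3+1)(2·1+1)(2·4+1) = 189
Δ: 0! 6! 2! / 9! → 1/252
sum: t=0:+1/36 = 1/36
3j²(3 1 4; 0 0 0) = Δ·Π!·Σ² = 4/63  (sign +1)
sum: t=0:+1/720 = 1/720
3j²(3 1 4; 3 0 -3) = Δ·Π!·Σ² = 1/36  (sign -1)
combine: 4πI² = 189·4/63·1/36 = 1/3
take √, sign -1: I = -0.16286750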